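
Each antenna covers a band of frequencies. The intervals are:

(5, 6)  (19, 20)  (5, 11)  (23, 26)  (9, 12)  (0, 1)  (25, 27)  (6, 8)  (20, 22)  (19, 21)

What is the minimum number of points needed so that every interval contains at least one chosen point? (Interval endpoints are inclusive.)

5

By right end: [0,1]  [5,6]  [6,8]  [5,11]  [9,12]  [19,20]  [19,21]  [20,22]  [23,26]  [25,27]
[0,1] uncovered → point at 1; [5,6] uncovered → point at 6; [9,12] uncovered → point at 12; [19,20] uncovered → point at 20; [23,26] uncovered → point at 26.
Points: 1, 6, 12, 20, 26 (5 total).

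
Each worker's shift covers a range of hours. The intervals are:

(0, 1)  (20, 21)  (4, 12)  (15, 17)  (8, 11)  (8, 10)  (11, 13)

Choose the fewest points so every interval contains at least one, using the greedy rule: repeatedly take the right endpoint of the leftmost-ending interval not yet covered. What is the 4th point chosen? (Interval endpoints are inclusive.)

17

Sorted: [0,1] [8,10] [8,11] [4,12] [11,13] [15,17] [20,21]
{[0,1]} hit by 1; {[8,10],[8,11],[4,12]} hit by 10; {[11,13]} hit by 13; {[15,17]} hit by 17; {[20,21]} hit by 21.
Points: 1, 10, 13, 17, 21 (5 total).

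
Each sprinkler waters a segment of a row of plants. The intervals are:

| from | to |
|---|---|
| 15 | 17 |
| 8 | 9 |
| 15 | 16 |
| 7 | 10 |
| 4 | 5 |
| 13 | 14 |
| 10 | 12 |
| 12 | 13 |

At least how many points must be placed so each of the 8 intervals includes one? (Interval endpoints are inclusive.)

5

Sort by right endpoint; whenever an interval is uncovered, place a point at its right end.
Sorted: [4,5] [8,9] [7,10] [10,12] [12,13] [13,14] [15,16] [15,17]
{[4,5]} hit by 5; {[8,9],[7,10]} hit by 9; {[10,12],[12,13]} hit by 12; {[13,14]} hit by 14; {[15,16],[15,17]} hit by 16.
Points: 5, 9, 12, 14, 16 (5 total).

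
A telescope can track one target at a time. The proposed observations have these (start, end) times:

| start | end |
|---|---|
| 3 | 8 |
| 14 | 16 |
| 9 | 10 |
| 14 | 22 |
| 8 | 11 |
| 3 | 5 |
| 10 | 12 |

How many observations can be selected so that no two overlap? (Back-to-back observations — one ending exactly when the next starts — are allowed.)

By end time: (3,5), (3,8), (9,10), (8,11), (10,12), (14,16), (14,22).
Pick (3,5); next start ≥ 5 → (9,10); next start ≥ 10 → (10,12); next start ≥ 12 → (14,16).
Selected 4 observations.

4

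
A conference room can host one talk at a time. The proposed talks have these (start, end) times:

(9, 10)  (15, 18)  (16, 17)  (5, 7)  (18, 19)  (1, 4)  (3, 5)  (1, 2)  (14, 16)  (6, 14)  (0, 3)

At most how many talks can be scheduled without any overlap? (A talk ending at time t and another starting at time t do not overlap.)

Sorted by end: (1,2)  (0,3)  (1,4)  (3,5)  (5,7)  (9,10)  (6,14)  (14,16)  (16,17)  (15,18)  (18,19)
take (1,2); skip (0,3); take (3,5); take (5,7); take (9,10); take (14,16); take (16,17); take (18,19).
Selected 7 talks.

7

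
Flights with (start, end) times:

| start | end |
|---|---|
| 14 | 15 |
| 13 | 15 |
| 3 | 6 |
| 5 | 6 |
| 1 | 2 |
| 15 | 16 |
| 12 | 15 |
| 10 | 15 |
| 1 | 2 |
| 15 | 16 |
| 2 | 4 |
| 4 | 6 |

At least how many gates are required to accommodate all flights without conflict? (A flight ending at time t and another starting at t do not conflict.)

The answer is the maximum number of intervals overlapping at any instant.
starts: [1, 1, 2, 3, 4, 5, 10, 12, 13, 14, 15, 15]
ends:   [2, 2, 4, 6, 6, 6, 15, 15, 15, 15, 16, 16]
s1→1 s1→2 e2→1 e2→0 s2→1 s3→2 e4→1 s4→2 s5→3 e6→2 e6→1 e6→0 s10→1 s12→2 s13→3 s14→4  — peak 4.

4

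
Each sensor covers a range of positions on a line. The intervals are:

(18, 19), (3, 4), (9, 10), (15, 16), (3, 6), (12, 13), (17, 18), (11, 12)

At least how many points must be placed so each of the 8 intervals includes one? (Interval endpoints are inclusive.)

Sort by right endpoint; whenever an interval is uncovered, place a point at its right end.
By right end: [3,4]  [3,6]  [9,10]  [11,12]  [12,13]  [15,16]  [17,18]  [18,19]
[3,4] uncovered → point at 4; [9,10] uncovered → point at 10; [11,12] uncovered → point at 12; [15,16] uncovered → point at 16; [17,18] uncovered → point at 18.
Points: 4, 10, 12, 16, 18 (5 total).

5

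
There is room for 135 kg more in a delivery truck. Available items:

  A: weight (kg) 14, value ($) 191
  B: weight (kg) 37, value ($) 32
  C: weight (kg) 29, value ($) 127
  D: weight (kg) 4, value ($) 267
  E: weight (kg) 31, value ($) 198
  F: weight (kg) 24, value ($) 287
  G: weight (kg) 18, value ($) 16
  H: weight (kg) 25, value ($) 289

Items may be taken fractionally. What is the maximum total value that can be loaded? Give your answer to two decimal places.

Greedy by value/weight ratio, highest first.
Order: D (267/4=66.75) > A (191/14=13.64) > F (287/24=11.96) > H (289/25=11.56) > E (198/31=6.39) > C (127/29=4.38) > G (16/18=0.89) > B (32/37=0.86)
Fill: take D (4 @ 267) → take A (14 @ 191) → take F (24 @ 287) → take H (25 @ 289) → take E (31 @ 198) → take C (29 @ 127) → take 8/18 of G → 7.11; 135/135 used.
Total value = 1366.11

1366.11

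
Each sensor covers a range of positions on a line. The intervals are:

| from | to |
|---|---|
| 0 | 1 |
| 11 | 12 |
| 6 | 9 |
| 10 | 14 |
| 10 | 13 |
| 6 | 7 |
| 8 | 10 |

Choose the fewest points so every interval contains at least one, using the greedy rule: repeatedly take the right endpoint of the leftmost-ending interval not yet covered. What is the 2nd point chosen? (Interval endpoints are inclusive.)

7

By right end: [0,1]  [6,7]  [6,9]  [8,10]  [11,12]  [10,13]  [10,14]
[0,1] uncovered → point at 1; [6,7] uncovered → point at 7; [8,10] uncovered → point at 10; [11,12] uncovered → point at 12.
Points: 1, 7, 10, 12 (4 total).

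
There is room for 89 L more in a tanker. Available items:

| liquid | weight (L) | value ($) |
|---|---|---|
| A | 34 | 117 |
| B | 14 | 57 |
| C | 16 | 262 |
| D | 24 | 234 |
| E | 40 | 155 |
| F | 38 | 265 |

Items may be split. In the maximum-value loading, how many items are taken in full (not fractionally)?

Sort by value per unit weight and fill in that order.
Ratios (sorted): C 16.38, D 9.75, F 6.97, B 4.07, E 3.88, A 3.44
take C (16 @ 262); take D (24 @ 234); take F (38 @ 265); take 11/14 of B → 44.79. Capacity used 89/89.
3 item(s) taken whole; one partial (take 11/14 of B).

3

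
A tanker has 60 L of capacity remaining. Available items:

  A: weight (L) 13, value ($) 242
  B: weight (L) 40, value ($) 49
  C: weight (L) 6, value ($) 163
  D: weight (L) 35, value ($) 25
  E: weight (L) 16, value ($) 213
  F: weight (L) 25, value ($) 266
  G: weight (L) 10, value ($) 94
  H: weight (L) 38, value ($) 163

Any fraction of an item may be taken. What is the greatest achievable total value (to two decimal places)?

884.00

Sort by value per unit weight and fill in that order.
Ratios (sorted): C 27.17, A 18.62, E 13.31, F 10.64, G 9.40, H 4.29, B 1.23, D 0.71
take C (6 @ 163); take A (13 @ 242); take E (16 @ 213); take F (25 @ 266). Capacity used 60/60.
Total value = 884.00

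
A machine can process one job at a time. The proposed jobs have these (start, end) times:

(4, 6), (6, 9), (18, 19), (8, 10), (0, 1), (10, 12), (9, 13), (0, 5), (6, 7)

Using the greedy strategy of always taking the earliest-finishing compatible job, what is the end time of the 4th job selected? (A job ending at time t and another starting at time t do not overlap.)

10

Sorted by end: (0,1)  (0,5)  (4,6)  (6,7)  (6,9)  (8,10)  (10,12)  (9,13)  (18,19)
take (0,1); take (4,6); take (6,7); skip (6,9); take (8,10); take (10,12); take (18,19).
Selected: (0,1) (4,6) (6,7) (8,10) (10,12) (18,19)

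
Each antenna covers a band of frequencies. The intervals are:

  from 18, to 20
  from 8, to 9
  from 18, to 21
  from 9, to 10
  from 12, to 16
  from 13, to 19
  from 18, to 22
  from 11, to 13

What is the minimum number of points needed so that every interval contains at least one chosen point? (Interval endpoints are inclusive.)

3

By right end: [8,9]  [9,10]  [11,13]  [12,16]  [13,19]  [18,20]  [18,21]  [18,22]
[8,9] uncovered → point at 9; [11,13] uncovered → point at 13; [18,20] uncovered → point at 20.
Points: 9, 13, 20 (3 total).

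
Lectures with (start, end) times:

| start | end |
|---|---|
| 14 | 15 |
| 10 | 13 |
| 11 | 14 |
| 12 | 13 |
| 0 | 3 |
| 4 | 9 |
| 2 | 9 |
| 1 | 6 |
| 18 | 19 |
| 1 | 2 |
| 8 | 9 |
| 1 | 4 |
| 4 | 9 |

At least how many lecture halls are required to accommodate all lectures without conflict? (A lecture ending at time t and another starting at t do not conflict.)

4

The answer is the maximum number of intervals overlapping at any instant.
Events (time:±→running): 0:+→1 1:+→2 1:+→3 1:+→4 … peak 4.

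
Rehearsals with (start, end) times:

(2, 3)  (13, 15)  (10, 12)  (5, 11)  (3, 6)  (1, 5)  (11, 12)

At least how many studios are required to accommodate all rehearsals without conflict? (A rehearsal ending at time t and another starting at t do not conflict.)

2

Count concurrent intervals with a sweep; the peak is the room count.
Events (time:±→running): 1:+→1 2:+→2 … peak 2.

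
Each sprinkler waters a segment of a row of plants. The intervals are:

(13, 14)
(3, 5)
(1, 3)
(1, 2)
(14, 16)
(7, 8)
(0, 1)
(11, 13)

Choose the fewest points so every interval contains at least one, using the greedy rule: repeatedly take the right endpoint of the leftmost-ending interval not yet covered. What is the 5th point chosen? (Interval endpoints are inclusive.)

16

Sorted: [0,1] [1,2] [1,3] [3,5] [7,8] [11,13] [13,14] [14,16]
{[0,1],[1,2],[1,3]} hit by 1; {[3,5]} hit by 5; {[7,8]} hit by 8; {[11,13],[13,14]} hit by 13; {[14,16]} hit by 16.
Points: 1, 5, 8, 13, 16 (5 total).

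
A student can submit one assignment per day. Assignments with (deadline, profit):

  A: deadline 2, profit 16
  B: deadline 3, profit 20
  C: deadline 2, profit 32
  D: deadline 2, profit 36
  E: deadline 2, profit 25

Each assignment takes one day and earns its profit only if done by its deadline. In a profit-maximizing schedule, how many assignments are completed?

3

Take jobs in profit order; each goes to the latest open slot no later than its deadline.
Profit order: D=36 C=32 E=25 B=20 A=16
Assign: D→slot 2, C→slot 1, E skipped, B→slot 3, A skipped.
Slots: [1:C] [2:D] [3:B]
3 of 5 scheduled.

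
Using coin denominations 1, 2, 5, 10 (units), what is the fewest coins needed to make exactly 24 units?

Greedy: take as many of the largest coin as possible, then repeat with the remainder.
24 − 2×10→4 − 2×2→0
Total coins = 2 + 2 = 4

4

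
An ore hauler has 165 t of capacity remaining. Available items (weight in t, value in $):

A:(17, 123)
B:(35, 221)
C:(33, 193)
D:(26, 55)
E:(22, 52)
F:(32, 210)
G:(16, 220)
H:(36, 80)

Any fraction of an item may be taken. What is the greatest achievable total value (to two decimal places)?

Greedy by value/weight ratio, highest first.
Order: G (220/16=13.75) > A (123/17=7.24) > F (210/32=6.56) > B (221/35=6.31) > C (193/33=5.85) > E (52/22=2.36) > H (80/36=2.22) > D (55/26=2.12)
Fill: take G (16 @ 220) → take A (17 @ 123) → take F (32 @ 210) → take B (35 @ 221) → take C (33 @ 193) → take E (22 @ 52) → take 10/36 of H → 22.22; 165/165 used.
Total value = 1041.22

1041.22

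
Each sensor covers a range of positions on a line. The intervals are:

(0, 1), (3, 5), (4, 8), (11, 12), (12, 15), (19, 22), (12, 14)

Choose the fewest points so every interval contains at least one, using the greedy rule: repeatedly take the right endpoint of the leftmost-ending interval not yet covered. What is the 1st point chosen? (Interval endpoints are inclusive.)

1

Process intervals by earliest right end; each time one isn't hit yet, stab at its right endpoint.
Sorted: [0,1] [3,5] [4,8] [11,12] [12,14] [12,15] [19,22]
{[0,1]} hit by 1; {[3,5],[4,8]} hit by 5; {[11,12],[12,14],[12,15]} hit by 12; {[19,22]} hit by 22.
Points: 1, 5, 12, 22 (4 total).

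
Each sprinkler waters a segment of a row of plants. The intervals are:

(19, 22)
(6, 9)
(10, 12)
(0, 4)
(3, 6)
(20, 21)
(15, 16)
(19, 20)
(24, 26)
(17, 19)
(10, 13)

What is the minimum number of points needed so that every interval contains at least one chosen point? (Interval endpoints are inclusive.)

7

Sort by right endpoint; whenever an interval is uncovered, place a point at its right end.
Sorted: [0,4] [3,6] [6,9] [10,12] [10,13] [15,16] [17,19] [19,20] [20,21] [19,22] [24,26]
{[0,4],[3,6]} hit by 4; {[6,9]} hit by 9; {[10,12],[10,13]} hit by 12; {[15,16]} hit by 16; {[17,19],[19,20]} hit by 19; {[20,21],[19,22]} hit by 21; {[24,26]} hit by 26.
Points: 4, 9, 12, 16, 19, 21, 26 (7 total).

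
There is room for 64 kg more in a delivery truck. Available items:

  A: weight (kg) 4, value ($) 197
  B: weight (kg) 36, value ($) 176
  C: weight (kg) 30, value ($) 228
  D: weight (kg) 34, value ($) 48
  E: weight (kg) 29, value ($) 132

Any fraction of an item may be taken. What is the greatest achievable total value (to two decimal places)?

Order: A (197/4=49.25) > C (228/30=7.60) > B (176/36=4.89) > E (132/29=4.55) > D (48/34=1.41)
Fill: take A (4 @ 197) → take C (30 @ 228) → take 30/36 of B → 146.67; 64/64 used.
Total value = 571.67

571.67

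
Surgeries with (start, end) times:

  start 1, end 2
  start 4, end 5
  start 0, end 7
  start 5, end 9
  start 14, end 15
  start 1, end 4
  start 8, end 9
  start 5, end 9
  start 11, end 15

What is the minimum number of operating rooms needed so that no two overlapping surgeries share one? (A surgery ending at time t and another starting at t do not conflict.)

Count concurrent intervals with a sweep; the peak is the room count.
Events (time:±→running): 0:+→1 1:+→2 1:+→3 … peak 3.

3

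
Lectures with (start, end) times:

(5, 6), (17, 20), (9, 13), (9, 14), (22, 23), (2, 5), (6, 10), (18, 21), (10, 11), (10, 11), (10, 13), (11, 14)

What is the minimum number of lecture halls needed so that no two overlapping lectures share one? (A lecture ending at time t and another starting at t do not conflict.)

5

Events (time:±→running): 2:+→1 5:-→0 5:+→1 6:-→0 6:+→1 9:+→2 9:+→3 10:-→2 10:+→3 10:+→4 10:+→5 … peak 5.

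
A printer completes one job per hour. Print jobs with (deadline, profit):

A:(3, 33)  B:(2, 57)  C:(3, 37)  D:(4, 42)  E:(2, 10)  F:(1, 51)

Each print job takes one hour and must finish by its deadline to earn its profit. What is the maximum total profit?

By profit: B(d2,57), F(d1,51), D(d4,42), C(d3,37), A(d3,33), E(d2,10)
B→slot 2; F→slot 1; D→slot 4; C→slot 3; A skipped; E skipped.
Profit = 51 + 57 + 37 + 42 = 187

187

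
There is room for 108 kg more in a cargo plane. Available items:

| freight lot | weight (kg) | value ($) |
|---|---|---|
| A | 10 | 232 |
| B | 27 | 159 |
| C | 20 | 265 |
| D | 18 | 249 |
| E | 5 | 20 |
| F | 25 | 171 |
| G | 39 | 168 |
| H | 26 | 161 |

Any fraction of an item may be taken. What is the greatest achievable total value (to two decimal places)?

1131.00

Greedy by value/weight ratio, highest first.
Order: A (232/10=23.20) > D (249/18=13.83) > C (265/20=13.25) > F (171/25=6.84) > H (161/26=6.19) > B (159/27=5.89) > G (168/39=4.31) > E (20/5=4.00)
Fill: take A (10 @ 232) → take D (18 @ 249) → take C (20 @ 265) → take F (25 @ 171) → take H (26 @ 161) → take 9/27 of B → 53.00; 108/108 used.
Total value = 1131.00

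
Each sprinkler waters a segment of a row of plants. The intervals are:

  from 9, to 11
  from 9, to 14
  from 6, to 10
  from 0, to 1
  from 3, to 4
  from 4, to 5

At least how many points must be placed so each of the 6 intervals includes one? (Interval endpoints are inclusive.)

3

By right end: [0,1]  [3,4]  [4,5]  [6,10]  [9,11]  [9,14]
[0,1] uncovered → point at 1; [3,4] uncovered → point at 4; [6,10] uncovered → point at 10.
Points: 1, 4, 10 (3 total).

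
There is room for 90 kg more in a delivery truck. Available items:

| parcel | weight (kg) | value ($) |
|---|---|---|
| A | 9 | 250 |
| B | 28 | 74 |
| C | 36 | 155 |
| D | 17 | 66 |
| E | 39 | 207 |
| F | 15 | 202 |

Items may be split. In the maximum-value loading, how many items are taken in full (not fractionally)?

Sort by value per unit weight and fill in that order.
Order: A (250/9=27.78) > F (202/15=13.47) > E (207/39=5.31) > C (155/36=4.31) > D (66/17=3.88) > B (74/28=2.64)
Fill: take A (9 @ 250) → take F (15 @ 202) → take E (39 @ 207) → take 27/36 of C → 116.25; 90/90 used.
3 item(s) taken whole; one partial (take 27/36 of C).

3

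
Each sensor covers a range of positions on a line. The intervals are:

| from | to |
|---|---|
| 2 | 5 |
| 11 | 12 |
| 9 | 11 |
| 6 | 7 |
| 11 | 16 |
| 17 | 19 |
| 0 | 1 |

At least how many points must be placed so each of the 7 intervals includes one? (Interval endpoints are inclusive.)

5

Sort by right endpoint; whenever an interval is uncovered, place a point at its right end.
Sorted: [0,1] [2,5] [6,7] [9,11] [11,12] [11,16] [17,19]
{[0,1]} hit by 1; {[2,5]} hit by 5; {[6,7]} hit by 7; {[9,11],[11,12],[11,16]} hit by 11; {[17,19]} hit by 19.
Points: 1, 5, 7, 11, 19 (5 total).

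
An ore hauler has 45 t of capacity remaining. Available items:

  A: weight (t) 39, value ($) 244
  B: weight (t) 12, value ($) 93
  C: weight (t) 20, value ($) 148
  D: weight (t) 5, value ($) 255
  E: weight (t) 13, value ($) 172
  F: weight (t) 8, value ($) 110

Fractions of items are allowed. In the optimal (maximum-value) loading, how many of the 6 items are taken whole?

4

Sort by value per unit weight and fill in that order.
Order: D (255/5=51.00) > F (110/8=13.75) > E (172/13=13.23) > B (93/12=7.75) > C (148/20=7.40) > A (244/39=6.26)
Fill: take D (5 @ 255) → take F (8 @ 110) → take E (13 @ 172) → take B (12 @ 93) → take 7/20 of C → 51.80; 45/45 used.
4 item(s) taken whole; one partial (take 7/20 of C).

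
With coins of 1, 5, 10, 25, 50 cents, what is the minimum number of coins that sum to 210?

5

Greedy: take as many of the largest coin as possible, then repeat with the remainder.
210 = 4×50 + 1×10
Total coins = 4 + 1 = 5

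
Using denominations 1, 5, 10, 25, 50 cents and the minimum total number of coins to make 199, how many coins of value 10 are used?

2

199 − 3×50→49 − 1×25→24 − 2×10→4 − 4×1→0
Count of 10: 2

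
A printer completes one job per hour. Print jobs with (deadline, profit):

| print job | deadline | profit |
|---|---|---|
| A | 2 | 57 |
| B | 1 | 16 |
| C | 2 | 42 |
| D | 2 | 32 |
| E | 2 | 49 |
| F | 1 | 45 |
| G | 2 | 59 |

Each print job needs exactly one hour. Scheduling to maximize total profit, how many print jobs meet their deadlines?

Profit order: G=59 A=57 E=49 F=45 C=42 D=32 B=16
Assign: G→slot 2, A→slot 1, E skipped, F skipped, C skipped, D skipped, B skipped.
Slots: [1:A] [2:G]
2 of 7 scheduled.

2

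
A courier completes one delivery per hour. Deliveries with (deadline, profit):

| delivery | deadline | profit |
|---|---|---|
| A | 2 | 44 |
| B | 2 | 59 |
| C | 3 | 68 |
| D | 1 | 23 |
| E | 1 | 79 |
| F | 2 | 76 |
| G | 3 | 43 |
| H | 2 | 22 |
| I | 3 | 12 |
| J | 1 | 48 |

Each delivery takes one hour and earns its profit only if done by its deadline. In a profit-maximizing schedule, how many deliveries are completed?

3

Profit order: E=79 F=76 C=68 B=59 J=48 A=44 G=43 D=23 H=22 I=12
Assign: E→slot 1, F→slot 2, C→slot 3, B skipped, J skipped, A skipped, G skipped, D skipped, H skipped, I skipped.
Slots: [1:E] [2:F] [3:C]
3 of 10 scheduled.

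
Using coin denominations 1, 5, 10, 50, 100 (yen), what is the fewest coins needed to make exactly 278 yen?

9

278 − 2×100→78 − 1×50→28 − 2×10→8 − 1×5→3 − 3×1→0
Total coins = 2 + 1 + 2 + 1 + 3 = 9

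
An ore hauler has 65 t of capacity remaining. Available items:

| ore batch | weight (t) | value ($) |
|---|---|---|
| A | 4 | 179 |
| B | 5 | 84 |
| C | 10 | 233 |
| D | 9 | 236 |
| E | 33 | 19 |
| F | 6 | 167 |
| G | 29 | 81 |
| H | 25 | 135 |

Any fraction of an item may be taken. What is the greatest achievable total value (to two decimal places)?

Order: A (179/4=44.75) > F (167/6=27.83) > D (236/9=26.22) > C (233/10=23.30) > B (84/5=16.80) > H (135/25=5.40) > G (81/29=2.79) > E (19/33=0.58)
Fill: take A (4 @ 179) → take F (6 @ 167) → take D (9 @ 236) → take C (10 @ 233) → take B (5 @ 84) → take H (25 @ 135) → take 6/29 of G → 16.76; 65/65 used.
Total value = 1050.76

1050.76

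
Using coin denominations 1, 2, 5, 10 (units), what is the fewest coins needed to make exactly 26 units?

4

26 = 2×10 + 1×5 + 1×1
Total coins = 2 + 1 + 1 = 4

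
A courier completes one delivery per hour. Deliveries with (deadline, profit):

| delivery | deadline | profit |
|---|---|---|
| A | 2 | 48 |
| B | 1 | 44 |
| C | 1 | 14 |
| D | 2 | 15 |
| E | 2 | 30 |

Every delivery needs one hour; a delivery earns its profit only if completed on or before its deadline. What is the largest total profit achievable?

92

Take jobs in profit order; each goes to the latest open slot no later than its deadline.
Profit order: A=48 B=44 E=30 D=15 C=14
Assign: A→slot 2, B→slot 1, E skipped, D skipped, C skipped.
Slots: [1:B] [2:A]
Profit = 44 + 48 = 92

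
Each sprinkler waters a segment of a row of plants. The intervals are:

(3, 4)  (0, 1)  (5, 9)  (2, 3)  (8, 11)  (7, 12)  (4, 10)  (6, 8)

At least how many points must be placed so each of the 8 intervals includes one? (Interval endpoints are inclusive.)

Process intervals by earliest right end; each time one isn't hit yet, stab at its right endpoint.
By right end: [0,1]  [2,3]  [3,4]  [6,8]  [5,9]  [4,10]  [8,11]  [7,12]
[0,1] uncovered → point at 1; [2,3] uncovered → point at 3; [6,8] uncovered → point at 8.
Points: 1, 3, 8 (3 total).

3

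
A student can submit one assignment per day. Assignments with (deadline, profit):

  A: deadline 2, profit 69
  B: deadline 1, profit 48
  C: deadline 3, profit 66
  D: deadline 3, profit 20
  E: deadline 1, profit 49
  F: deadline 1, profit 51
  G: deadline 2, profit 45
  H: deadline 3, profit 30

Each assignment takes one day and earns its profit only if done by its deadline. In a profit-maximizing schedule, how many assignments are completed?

Take jobs in profit order; each goes to the latest open slot no later than its deadline.
Profit order: A=69 C=66 F=51 E=49 B=48 G=45 H=30 D=20
Assign: A→slot 2, C→slot 3, F→slot 1, E skipped, B skipped, G skipped, H skipped, D skipped.
Slots: [1:F] [2:A] [3:C]
3 of 8 scheduled.

3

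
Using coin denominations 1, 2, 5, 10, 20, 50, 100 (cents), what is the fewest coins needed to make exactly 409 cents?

409 − 4×100→9 − 1×5→4 − 2×2→0
Total coins = 4 + 1 + 2 = 7

7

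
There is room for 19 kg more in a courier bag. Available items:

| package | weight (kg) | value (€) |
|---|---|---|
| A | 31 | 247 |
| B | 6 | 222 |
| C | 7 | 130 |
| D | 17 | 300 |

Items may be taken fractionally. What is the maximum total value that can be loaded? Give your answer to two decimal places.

457.88

Sort by value per unit weight and fill in that order.
Ratios (sorted): B 37.00, C 18.57, D 17.65, A 7.97
take B (6 @ 222); take C (7 @ 130); take 6/17 of D → 105.88. Capacity used 19/19.
Total value = 457.88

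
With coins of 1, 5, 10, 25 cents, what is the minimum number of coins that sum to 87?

6

87 = 3×25 + 1×10 + 2×1
Total coins = 3 + 1 + 2 = 6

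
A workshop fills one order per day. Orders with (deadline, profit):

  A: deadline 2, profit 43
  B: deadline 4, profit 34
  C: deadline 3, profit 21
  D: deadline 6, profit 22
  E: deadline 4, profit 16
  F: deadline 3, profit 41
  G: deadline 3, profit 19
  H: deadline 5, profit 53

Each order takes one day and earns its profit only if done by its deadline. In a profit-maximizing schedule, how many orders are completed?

6

Sort by profit descending; place each in the latest free slot ≤ its deadline.
Profit order: H=53 A=43 F=41 B=34 D=22 C=21 G=19 E=16
Assign: H→slot 5, A→slot 2, F→slot 3, B→slot 4, D→slot 6, C→slot 1, G skipped, E skipped.
Slots: [1:C] [2:A] [3:F] [4:B] [5:H] [6:D]
6 of 8 scheduled.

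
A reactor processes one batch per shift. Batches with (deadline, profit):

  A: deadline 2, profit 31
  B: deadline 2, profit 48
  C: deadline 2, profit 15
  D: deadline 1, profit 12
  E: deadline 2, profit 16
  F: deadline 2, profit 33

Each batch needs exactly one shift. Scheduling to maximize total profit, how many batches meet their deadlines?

2

By profit: B(d2,48), F(d2,33), A(d2,31), E(d2,16), C(d2,15), D(d1,12)
B→slot 2; F→slot 1; A skipped; E skipped; C skipped; D skipped.
2 of 6 scheduled.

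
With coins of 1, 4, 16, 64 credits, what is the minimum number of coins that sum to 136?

136 − 2×64→8 − 2×4→0
Total coins = 2 + 2 = 4

4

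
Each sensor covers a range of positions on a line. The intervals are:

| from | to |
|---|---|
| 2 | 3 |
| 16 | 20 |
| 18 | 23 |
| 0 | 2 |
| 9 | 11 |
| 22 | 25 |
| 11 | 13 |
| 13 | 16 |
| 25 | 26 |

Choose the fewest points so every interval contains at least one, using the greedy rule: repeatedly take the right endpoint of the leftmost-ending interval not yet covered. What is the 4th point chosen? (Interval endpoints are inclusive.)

Sort by right endpoint; whenever an interval is uncovered, place a point at its right end.
Sorted: [0,2] [2,3] [9,11] [11,13] [13,16] [16,20] [18,23] [22,25] [25,26]
{[0,2],[2,3]} hit by 2; {[9,11],[11,13]} hit by 11; {[13,16],[16,20]} hit by 16; {[18,23],[22,25]} hit by 23; {[25,26]} hit by 26.
Points: 2, 11, 16, 23, 26 (5 total).

23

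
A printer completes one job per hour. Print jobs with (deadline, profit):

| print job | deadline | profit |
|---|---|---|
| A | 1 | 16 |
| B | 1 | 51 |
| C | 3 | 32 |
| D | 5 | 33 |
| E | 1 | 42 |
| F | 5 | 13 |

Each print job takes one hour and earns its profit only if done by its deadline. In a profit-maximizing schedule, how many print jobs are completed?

Sort by profit descending; place each in the latest free slot ≤ its deadline.
Profit order: B=51 E=42 D=33 C=32 A=16 F=13
Assign: B→slot 1, E skipped, D→slot 5, C→slot 3, A skipped, F→slot 4.
Slots: [1:B] [3:C] [4:F] [5:D]
4 of 6 scheduled.

4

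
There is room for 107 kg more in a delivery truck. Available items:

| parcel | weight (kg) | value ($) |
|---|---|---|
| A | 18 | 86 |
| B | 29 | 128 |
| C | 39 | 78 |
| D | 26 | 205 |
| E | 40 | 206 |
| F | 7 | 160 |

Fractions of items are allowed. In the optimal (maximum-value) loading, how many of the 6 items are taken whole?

4

Greedy by value/weight ratio, highest first.
Ratios (sorted): F 22.86, D 7.88, E 5.15, A 4.78, B 4.41, C 2.00
take F (7 @ 160); take D (26 @ 205); take E (40 @ 206); take A (18 @ 86); take 16/29 of B → 70.62. Capacity used 107/107.
4 item(s) taken whole; one partial (take 16/29 of B).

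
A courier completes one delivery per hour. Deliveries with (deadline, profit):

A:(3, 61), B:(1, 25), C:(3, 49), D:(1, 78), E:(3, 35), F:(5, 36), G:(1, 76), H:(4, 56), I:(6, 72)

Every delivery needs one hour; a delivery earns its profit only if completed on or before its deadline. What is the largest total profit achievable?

352

Take jobs in profit order; each goes to the latest open slot no later than its deadline.
Profit order: D=78 G=76 I=72 A=61 H=56 C=49 F=36 E=35 B=25
Assign: D→slot 1, G skipped, I→slot 6, A→slot 3, H→slot 4, C→slot 2, F→slot 5, E skipped, B skipped.
Slots: [1:D] [2:C] [3:A] [4:H] [5:F] [6:I]
Profit = 78 + 49 + 61 + 56 + 36 + 72 = 352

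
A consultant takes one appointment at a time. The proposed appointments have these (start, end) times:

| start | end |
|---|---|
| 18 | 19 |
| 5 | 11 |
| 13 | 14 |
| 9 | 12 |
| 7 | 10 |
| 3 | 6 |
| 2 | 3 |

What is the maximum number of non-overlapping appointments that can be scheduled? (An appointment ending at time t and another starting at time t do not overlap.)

Sort by end time and greedily take each interval whose start is ≥ the last chosen end.
By end time: (2,3), (3,6), (7,10), (5,11), (9,12), (13,14), (18,19).
Pick (2,3); next start ≥ 3 → (3,6); next start ≥ 6 → (7,10); next start ≥ 10 → (13,14); next start ≥ 14 → (18,19).
Selected 5 appointments.

5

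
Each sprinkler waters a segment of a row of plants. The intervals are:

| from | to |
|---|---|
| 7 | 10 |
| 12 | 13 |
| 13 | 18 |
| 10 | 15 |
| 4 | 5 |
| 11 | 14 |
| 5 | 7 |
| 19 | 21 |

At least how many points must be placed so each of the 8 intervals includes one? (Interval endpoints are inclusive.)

Sorted: [4,5] [5,7] [7,10] [12,13] [11,14] [10,15] [13,18] [19,21]
{[4,5],[5,7]} hit by 5; {[7,10]} hit by 10; {[12,13],[11,14],[10,15],[13,18]} hit by 13; {[19,21]} hit by 21.
Points: 5, 10, 13, 21 (4 total).

4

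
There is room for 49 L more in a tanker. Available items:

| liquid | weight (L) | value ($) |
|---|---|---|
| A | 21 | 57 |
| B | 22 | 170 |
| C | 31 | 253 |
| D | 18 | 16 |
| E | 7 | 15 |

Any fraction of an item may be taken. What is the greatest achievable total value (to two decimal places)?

Greedy by value/weight ratio, highest first.
Order: C (253/31=8.16) > B (170/22=7.73) > A (57/21=2.71) > E (15/7=2.14) > D (16/18=0.89)
Fill: take C (31 @ 253) → take 18/22 of B → 139.09; 49/49 used.
Total value = 392.09

392.09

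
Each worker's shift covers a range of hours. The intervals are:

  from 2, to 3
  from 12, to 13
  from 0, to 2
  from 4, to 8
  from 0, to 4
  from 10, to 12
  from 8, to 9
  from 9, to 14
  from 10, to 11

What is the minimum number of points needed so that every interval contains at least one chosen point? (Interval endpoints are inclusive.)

4

Sorted: [0,2] [2,3] [0,4] [4,8] [8,9] [10,11] [10,12] [12,13] [9,14]
{[0,2],[2,3],[0,4]} hit by 2; {[4,8],[8,9]} hit by 8; {[10,11],[10,12]} hit by 11; {[12,13],[9,14]} hit by 13.
Points: 2, 8, 11, 13 (4 total).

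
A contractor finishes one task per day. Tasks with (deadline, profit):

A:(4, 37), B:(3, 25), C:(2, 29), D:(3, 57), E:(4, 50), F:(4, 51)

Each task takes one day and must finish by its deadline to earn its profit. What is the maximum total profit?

195

By profit: D(d3,57), F(d4,51), E(d4,50), A(d4,37), C(d2,29), B(d3,25)
D→slot 3; F→slot 4; E→slot 2; A→slot 1; C skipped; B skipped.
Profit = 37 + 50 + 57 + 51 = 195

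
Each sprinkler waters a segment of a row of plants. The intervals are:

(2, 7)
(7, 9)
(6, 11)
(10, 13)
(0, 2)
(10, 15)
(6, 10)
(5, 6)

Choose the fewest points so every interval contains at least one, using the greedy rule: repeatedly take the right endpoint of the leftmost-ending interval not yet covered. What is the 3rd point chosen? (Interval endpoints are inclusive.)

9

Sort by right endpoint; whenever an interval is uncovered, place a point at its right end.
By right end: [0,2]  [5,6]  [2,7]  [7,9]  [6,10]  [6,11]  [10,13]  [10,15]
[0,2] uncovered → point at 2; [5,6] uncovered → point at 6; [7,9] uncovered → point at 9; [10,13] uncovered → point at 13.
Points: 2, 6, 9, 13 (4 total).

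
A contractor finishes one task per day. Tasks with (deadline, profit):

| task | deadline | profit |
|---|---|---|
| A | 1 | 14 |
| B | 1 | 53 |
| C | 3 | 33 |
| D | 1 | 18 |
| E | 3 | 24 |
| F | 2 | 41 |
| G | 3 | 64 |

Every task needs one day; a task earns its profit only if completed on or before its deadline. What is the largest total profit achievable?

Take jobs in profit order; each goes to the latest open slot no later than its deadline.
Profit order: G=64 B=53 F=41 C=33 E=24 D=18 A=14
Assign: G→slot 3, B→slot 1, F→slot 2, C skipped, E skipped, D skipped, A skipped.
Slots: [1:B] [2:F] [3:G]
Profit = 53 + 41 + 64 = 158

158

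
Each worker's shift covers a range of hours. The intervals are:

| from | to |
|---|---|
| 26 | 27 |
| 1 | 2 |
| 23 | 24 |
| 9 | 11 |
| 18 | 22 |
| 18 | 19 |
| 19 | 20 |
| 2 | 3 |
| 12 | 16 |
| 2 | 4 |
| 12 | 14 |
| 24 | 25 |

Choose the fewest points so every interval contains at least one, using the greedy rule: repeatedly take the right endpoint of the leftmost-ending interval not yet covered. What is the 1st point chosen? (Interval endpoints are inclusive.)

By right end: [1,2]  [2,3]  [2,4]  [9,11]  [12,14]  [12,16]  [18,19]  [19,20]  [18,22]  [23,24]  [24,25]  [26,27]
[1,2] uncovered → point at 2; [9,11] uncovered → point at 11; [12,14] uncovered → point at 14; [18,19] uncovered → point at 19; [23,24] uncovered → point at 24; [26,27] uncovered → point at 27.
Points: 2, 11, 14, 19, 24, 27 (6 total).

2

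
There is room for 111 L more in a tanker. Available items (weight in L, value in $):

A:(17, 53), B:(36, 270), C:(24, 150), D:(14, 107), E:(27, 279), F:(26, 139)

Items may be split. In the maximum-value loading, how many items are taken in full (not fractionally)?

Ratios (sorted): E 10.33, D 7.64, B 7.50, C 6.25, F 5.35, A 3.12
take E (27 @ 279); take D (14 @ 107); take B (36 @ 270); take C (24 @ 150); take 10/26 of F → 53.46. Capacity used 111/111.
4 item(s) taken whole; one partial (take 10/26 of F).

4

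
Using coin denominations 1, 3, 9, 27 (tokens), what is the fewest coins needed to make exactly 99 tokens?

5

99 = 3×27 + 2×9
Total coins = 3 + 2 = 5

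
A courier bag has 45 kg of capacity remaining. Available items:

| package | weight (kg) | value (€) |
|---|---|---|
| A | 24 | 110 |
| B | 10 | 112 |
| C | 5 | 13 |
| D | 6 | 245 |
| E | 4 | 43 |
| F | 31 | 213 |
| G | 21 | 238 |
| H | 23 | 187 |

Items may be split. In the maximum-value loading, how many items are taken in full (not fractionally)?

Greedy by value/weight ratio, highest first.
Order: D (245/6=40.83) > G (238/21=11.33) > B (112/10=11.20) > E (43/4=10.75) > H (187/23=8.13) > F (213/31=6.87) > A (110/24=4.58) > C (13/5=2.60)
Fill: take D (6 @ 245) → take G (21 @ 238) → take B (10 @ 112) → take E (4 @ 43) → take 4/23 of H → 32.52; 45/45 used.
4 item(s) taken whole; one partial (take 4/23 of H).

4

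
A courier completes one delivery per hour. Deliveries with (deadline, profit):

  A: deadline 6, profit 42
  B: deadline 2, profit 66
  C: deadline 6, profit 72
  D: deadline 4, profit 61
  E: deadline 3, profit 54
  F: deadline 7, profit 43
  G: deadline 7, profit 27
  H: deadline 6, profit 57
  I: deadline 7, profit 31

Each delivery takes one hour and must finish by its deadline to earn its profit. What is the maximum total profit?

Profit order: C=72 B=66 D=61 H=57 E=54 F=43 A=42 I=31 G=27
Assign: C→slot 6, B→slot 2, D→slot 4, H→slot 5, E→slot 3, F→slot 7, A→slot 1, I skipped, G skipped.
Slots: [1:A] [2:B] [3:E] [4:D] [5:H] [6:C] [7:F]
Profit = 42 + 66 + 54 + 61 + 57 + 72 + 43 = 395

395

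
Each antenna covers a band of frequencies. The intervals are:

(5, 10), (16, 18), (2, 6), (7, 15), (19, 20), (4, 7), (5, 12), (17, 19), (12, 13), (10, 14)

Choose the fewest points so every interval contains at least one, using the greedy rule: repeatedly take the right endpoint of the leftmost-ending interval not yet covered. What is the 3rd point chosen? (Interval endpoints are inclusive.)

18

Sort by right endpoint; whenever an interval is uncovered, place a point at its right end.
By right end: [2,6]  [4,7]  [5,10]  [5,12]  [12,13]  [10,14]  [7,15]  [16,18]  [17,19]  [19,20]
[2,6] uncovered → point at 6; [12,13] uncovered → point at 13; [16,18] uncovered → point at 18; [19,20] uncovered → point at 20.
Points: 6, 13, 18, 20 (4 total).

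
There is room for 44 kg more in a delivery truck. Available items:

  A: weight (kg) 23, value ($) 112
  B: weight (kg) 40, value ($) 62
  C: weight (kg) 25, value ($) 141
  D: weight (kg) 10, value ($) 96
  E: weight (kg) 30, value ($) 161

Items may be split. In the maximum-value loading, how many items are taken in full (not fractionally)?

Order: D (96/10=9.60) > C (141/25=5.64) > E (161/30=5.37) > A (112/23=4.87) > B (62/40=1.55)
Fill: take D (10 @ 96) → take C (25 @ 141) → take 9/30 of E → 48.30; 44/44 used.
2 item(s) taken whole; one partial (take 9/30 of E).

2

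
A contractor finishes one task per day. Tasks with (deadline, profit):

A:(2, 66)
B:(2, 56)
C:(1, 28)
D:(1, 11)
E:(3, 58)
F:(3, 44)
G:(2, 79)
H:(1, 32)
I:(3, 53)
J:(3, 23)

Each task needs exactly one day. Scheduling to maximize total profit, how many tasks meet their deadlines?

3

Take jobs in profit order; each goes to the latest open slot no later than its deadline.
Profit order: G=79 A=66 E=58 B=56 I=53 F=44 H=32 C=28 J=23 D=11
Assign: G→slot 2, A→slot 1, E→slot 3, B skipped, I skipped, F skipped, H skipped, C skipped, J skipped, D skipped.
Slots: [1:A] [2:G] [3:E]
3 of 10 scheduled.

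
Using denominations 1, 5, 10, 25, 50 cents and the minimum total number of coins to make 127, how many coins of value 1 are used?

127 − 2×50→27 − 1×25→2 − 2×1→0
Count of 1: 2

2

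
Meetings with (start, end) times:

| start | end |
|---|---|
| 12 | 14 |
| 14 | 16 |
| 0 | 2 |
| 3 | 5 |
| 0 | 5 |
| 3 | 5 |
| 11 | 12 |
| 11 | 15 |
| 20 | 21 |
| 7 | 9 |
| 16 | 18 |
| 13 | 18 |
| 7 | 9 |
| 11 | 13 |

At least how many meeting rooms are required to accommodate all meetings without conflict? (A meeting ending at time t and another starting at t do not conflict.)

Events (time:±→running): 0:+→1 0:+→2 2:-→1 3:+→2 3:+→3 … peak 3.

3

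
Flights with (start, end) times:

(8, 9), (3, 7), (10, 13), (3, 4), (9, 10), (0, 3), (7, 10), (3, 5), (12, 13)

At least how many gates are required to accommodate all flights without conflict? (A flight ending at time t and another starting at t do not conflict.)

3

Count concurrent intervals with a sweep; the peak is the room count.
starts: [0, 3, 3, 3, 7, 8, 9, 10, 12]
ends:   [3, 4, 5, 7, 9, 10, 10, 13, 13]
s0→1 e3→0 s3→1 s3→2 s3→3  — peak 3.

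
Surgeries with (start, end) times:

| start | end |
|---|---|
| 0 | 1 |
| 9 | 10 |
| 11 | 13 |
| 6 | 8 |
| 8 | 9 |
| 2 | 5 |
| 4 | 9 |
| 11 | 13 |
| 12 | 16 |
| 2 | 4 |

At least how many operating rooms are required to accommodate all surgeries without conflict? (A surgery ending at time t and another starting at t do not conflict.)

Count concurrent intervals with a sweep; the peak is the room count.
starts: [0, 2, 2, 4, 6, 8, 9, 11, 11, 12]
ends:   [1, 4, 5, 8, 9, 9, 10, 13, 13, 16]
s0→1 e1→0 s2→1 s2→2 e4→1 s4→2 e5→1 s6→2 e8→1 s8→2 e9→1 e9→0 s9→1 e10→0 s11→1 s11→2 s12→3  — peak 3.

3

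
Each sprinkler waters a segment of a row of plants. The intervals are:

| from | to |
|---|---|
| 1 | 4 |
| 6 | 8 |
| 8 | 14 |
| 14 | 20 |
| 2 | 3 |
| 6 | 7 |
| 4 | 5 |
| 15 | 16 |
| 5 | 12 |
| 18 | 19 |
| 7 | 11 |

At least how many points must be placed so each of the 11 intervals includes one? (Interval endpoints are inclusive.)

By right end: [2,3]  [1,4]  [4,5]  [6,7]  [6,8]  [7,11]  [5,12]  [8,14]  [15,16]  [18,19]  [14,20]
[2,3] uncovered → point at 3; [4,5] uncovered → point at 5; [6,7] uncovered → point at 7; [8,14] uncovered → point at 14; [15,16] uncovered → point at 16; [18,19] uncovered → point at 19.
Points: 3, 5, 7, 14, 16, 19 (6 total).

6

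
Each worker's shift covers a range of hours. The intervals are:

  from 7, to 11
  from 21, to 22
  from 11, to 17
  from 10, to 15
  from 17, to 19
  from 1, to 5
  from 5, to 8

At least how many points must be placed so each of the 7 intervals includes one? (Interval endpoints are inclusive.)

Sorted: [1,5] [5,8] [7,11] [10,15] [11,17] [17,19] [21,22]
{[1,5],[5,8]} hit by 5; {[7,11],[10,15],[11,17]} hit by 11; {[17,19]} hit by 19; {[21,22]} hit by 22.
Points: 5, 11, 19, 22 (4 total).

4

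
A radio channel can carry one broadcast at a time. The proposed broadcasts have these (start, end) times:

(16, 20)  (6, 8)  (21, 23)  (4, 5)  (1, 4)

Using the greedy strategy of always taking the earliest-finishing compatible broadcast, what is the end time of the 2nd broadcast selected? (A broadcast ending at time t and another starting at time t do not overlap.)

5

By end time: (1,4), (4,5), (6,8), (16,20), (21,23).
Pick (1,4); next start ≥ 4 → (4,5); next start ≥ 5 → (6,8); next start ≥ 8 → (16,20); next start ≥ 20 → (21,23).
Selected: (1,4) (4,5) (6,8) (16,20) (21,23)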